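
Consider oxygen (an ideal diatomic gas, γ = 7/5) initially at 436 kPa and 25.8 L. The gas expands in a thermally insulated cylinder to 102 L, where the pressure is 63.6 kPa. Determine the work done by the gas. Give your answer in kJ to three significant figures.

W ≈ 11.9 kJ

Adiabatic: W = (P₁V₁ − P₂V₂)/(γ − 1) with γ = 7/5.
P₁V₁ = 11249 J, P₂V₂ = 6487 J.
W = (11249 − 6487) / 0.4 = 11904 J.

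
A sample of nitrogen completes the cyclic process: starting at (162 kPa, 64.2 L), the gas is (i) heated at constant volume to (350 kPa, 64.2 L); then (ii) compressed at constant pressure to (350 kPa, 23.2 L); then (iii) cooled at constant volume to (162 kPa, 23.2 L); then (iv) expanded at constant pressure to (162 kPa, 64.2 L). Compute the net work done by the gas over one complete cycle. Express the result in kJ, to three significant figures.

W_net ≈ -7.71 kJ

Constant-volume legs do no work.
W(ii) = (350)(23.2 − 64.2) = -14350 J; W(iv) = (162)(64.2 − 23.2) = 6642 J.
W_net = -14350 + 6642 = -7708 J (the counter-clockwise enclosed area).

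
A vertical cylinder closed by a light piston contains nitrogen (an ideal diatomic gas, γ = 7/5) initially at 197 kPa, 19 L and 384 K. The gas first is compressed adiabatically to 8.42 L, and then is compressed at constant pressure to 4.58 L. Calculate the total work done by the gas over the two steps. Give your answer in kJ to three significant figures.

Step 1 (adiabatic): W = (P₁V₁ − P₂V₂)/(γ−1) = (3743 − 5183)/0.4 = -3600 J.
After step 1: P = 615.6 kPa, V = 8.42 L, T = 531.8 K.
Step 2 (isobaric): W = PΔV = (615.6 kPa)(4.58 − 8.42 L) = -2364 J.
W_total = -3600 − 2364 = -5964 J.

W_total ≈ -5.96 kJ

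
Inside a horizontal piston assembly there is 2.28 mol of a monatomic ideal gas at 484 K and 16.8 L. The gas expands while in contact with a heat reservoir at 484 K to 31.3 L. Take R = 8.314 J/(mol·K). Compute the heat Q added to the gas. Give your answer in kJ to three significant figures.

Q ≈ 5.71 kJ

Isothermal ⇒ ΔU = 0, so Q = W = nRT ln(V₂/V₁).
Q = (2.28)(8.314)(484) ln(31.3/16.8) = 9175 × 0.6222 = 5709 J.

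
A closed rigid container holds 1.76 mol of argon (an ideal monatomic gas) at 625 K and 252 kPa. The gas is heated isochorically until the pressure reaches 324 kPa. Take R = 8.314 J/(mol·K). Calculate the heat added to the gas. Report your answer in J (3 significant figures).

Constant volume ⇒ W = 0, so Q = ΔU = nCᵥΔT with Cᵥ = 3R/2 = 12.47 J/(mol·K).
At constant V, T₂/T₁ = P₂/P₁ ⇒ ΔT = T₁(P₂/P₁ − 1) = 625·(324/252 − 1) = 178.6 K.
ΔU = (1.76)(12.47)(178.6) = 3919 J.

Q ≈ 3920 J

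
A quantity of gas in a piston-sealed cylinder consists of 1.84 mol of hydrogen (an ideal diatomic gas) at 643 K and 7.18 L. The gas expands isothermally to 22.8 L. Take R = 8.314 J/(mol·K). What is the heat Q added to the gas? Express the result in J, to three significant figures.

Isothermal ⇒ ΔU = 0, so Q = W = nRT ln(V₂/V₁).
Q = (1.84)(8.314)(643) ln(22.8/7.18) = 9836 × 1.155 = 11366 J.

Q ≈ 11400 J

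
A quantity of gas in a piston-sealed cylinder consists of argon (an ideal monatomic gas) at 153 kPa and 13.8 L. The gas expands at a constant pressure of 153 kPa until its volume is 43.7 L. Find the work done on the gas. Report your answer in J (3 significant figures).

W ≈ -4570 J

Isobaric: W = P ΔV.
W = (153 kPa)(43.7 − 13.8 L) = (153)(29.9) = 4575 J.
Work on gas = −W_by = -4575 J.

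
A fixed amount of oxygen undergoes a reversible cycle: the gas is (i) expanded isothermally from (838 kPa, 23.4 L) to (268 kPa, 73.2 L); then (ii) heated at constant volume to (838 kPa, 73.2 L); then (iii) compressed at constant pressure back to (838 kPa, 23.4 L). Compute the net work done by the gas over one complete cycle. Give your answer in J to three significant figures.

W_net ≈ -19400 J

Leg (i): W = PᵢVᵢ ln(V_f/Vᵢ) = (19609) ln(73.2/23.4) = 22363 J.
Leg (ii): W = 0.
Leg (iii): W = PΔV = (838)(23.4 − 73.2) = -41732 J.
W_net = 22363 − 41732 = -19369 J.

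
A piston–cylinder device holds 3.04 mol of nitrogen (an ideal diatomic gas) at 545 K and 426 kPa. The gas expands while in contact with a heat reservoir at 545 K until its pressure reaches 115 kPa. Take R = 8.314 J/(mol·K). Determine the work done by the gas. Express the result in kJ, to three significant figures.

Isothermal process: W = nRT ln(V₂/V₁) = nRT ln(P₁/P₂).
W = (3.04)(8.314)(545) × ln(426/115)
  = 13775 × ln(3.704) = 13775 × 1.31
W_by_gas = 18038 J.

W ≈ 18.0 kJ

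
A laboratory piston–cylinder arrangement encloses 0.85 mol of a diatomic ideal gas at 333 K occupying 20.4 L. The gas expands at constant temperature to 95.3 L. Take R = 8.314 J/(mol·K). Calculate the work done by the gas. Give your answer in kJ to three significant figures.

W ≈ 3.63 kJ

Isothermal: W = nRT ln(V₂/V₁).
W = (0.85)(8.314)(333) × ln(95.3/20.4)
  = 2353 × 1.541
W_by_gas = 3628 J.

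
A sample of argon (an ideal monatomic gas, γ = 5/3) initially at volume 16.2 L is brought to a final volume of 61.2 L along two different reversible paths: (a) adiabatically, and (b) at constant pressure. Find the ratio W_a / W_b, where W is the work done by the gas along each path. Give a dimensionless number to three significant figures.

W_a / W_b ≈ 0.317

Path (a) adiabatic: W = P₁V₁(1 − (V₁/V₂)^(γ−1))/(γ−1) → W_a/(P₁V₁) = 0.8816.
Path (b) isobaric: W = P₁(V₂ − V₁) → W_b/(P₁V₁) = 2.778.
W_a / W_b = 0.8816 / 2.778 = 0.3174.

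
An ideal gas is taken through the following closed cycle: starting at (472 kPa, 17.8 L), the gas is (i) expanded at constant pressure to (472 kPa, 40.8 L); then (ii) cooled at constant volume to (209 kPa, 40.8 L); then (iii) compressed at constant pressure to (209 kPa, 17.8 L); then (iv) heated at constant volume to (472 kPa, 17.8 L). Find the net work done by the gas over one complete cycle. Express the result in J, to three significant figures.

W_net ≈ 6050 J

Constant-volume legs do no work.
W(i) = (472)(40.8 − 17.8) = 10856 J; W(iii) = (209)(17.8 − 40.8) = -4807 J.
W_net = 10856 − 4807 = 6049 J (the clockwise enclosed area).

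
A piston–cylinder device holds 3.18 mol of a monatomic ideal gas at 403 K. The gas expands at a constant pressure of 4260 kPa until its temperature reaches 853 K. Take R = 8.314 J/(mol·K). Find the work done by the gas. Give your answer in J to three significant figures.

W ≈ 11900 J

Isobaric: W = P ΔV = nR ΔT.
W = (3.18)(8.314)(853 − 403) = 11897 J.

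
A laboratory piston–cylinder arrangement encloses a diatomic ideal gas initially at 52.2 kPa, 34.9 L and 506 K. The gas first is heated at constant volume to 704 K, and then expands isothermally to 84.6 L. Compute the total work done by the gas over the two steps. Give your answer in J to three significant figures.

W_total ≈ 2240 J

Step 1 (isochoric): W = 0 (constant volume).
After step 1: P = 72.63 kPa (V unchanged).
Step 2 (isothermal): W = P₁V₁ ln(V₂/V₁) = (2535) ln(84.6/34.9) = 2244 J.
W_total = 0 + 2244 = 2244 J.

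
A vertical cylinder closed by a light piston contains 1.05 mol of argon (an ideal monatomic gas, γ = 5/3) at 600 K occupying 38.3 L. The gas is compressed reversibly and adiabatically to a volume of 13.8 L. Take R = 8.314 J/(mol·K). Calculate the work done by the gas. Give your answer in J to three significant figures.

W ≈ -7660 J

Adiabatic: TV^(γ−1) = const with γ = 5/3.
T₂ = T₁ (V₁/V₂)^(γ−1) = 600 × (38.3/13.8)^0.667 = 600 × 1.975 = 1185 K.
W_by = nCᵥ(T₁ − T₂) = (1.05)(12.47)(600 − 1185) = -7660 J.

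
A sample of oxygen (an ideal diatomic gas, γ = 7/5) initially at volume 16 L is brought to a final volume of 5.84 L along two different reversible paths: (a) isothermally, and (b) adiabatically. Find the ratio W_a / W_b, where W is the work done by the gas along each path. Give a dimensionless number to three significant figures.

W_a / W_b ≈ 0.812

Path (a) isothermal: W = P₁V₁ ln(V₂/V₁) → W_a/(P₁V₁) = -1.008.
Path (b) adiabatic: W = P₁V₁(1 − (V₁/V₂)^(γ−1))/(γ−1) → W_b/(P₁V₁) = -1.241.
W_a / W_b = -1.008 / -1.241 = 0.8119.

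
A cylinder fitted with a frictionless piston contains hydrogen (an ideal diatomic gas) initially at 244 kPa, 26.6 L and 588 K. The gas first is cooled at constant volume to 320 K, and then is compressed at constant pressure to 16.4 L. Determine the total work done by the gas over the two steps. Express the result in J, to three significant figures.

Step 1 (isochoric): W = 0 (constant volume).
After step 1: P = 132.8 kPa (V unchanged).
Step 2 (isobaric): W = PΔV = (132.8 kPa)(16.4 − 26.6 L) = -1354 J.
W_total = 0 − 1354 = -1354 J.

W_total ≈ -1350 J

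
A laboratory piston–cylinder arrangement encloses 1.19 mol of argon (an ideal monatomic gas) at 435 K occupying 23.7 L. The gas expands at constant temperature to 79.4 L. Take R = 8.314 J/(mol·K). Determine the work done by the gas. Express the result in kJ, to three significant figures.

Isothermal: W = nRT ln(V₂/V₁).
W = (1.19)(8.314)(435) × ln(79.4/23.7)
  = 4304 × 1.209
W_by_gas = 5203 J.

W ≈ 5.20 kJ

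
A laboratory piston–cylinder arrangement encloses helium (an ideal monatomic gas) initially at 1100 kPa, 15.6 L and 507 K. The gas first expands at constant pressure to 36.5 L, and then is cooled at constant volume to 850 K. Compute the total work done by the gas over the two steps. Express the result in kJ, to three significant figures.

Step 1 (isobaric): W = PΔV = (1100 kPa)(36.5 − 15.6 L) = 22990 J.
Step 2 (isochoric): W = 0 (constant volume).
W_total = 22990 + 0 = 22990 J.

W_total ≈ 23.0 kJ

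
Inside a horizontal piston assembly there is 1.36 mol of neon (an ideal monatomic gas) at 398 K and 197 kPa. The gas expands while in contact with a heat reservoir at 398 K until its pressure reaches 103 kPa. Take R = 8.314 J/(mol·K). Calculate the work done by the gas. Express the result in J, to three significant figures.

W ≈ 2920 J

Isothermal process: W = nRT ln(V₂/V₁) = nRT ln(P₁/P₂).
W = (1.36)(8.314)(398) × ln(197/103)
  = 4500 × ln(1.913) = 4500 × 0.6485
W_by_gas = 2918 J.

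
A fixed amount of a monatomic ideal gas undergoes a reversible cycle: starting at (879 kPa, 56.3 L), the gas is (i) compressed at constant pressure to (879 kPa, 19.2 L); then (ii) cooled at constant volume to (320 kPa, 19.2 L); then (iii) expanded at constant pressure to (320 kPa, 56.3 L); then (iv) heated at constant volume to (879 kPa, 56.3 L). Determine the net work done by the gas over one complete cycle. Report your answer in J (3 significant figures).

W_net ≈ -20700 J

Constant-volume legs do no work.
W(i) = (879)(19.2 − 56.3) = -32611 J; W(iii) = (320)(56.3 − 19.2) = 11872 J.
W_net = -32611 + 11872 = -20739 J (the counter-clockwise enclosed area).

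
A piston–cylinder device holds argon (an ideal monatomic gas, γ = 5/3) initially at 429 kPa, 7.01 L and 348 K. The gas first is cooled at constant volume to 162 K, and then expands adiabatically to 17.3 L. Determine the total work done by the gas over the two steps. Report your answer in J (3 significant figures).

W_total ≈ 950 J

Step 1 (isochoric): W = 0 (constant volume).
After step 1: P = 199.7 kPa (V unchanged).
Step 2 (adiabatic): W = (P₁V₁ − P₂V₂)/(γ−1) = (1400 − 766.6)/0.667 = 950 J.
W_total = 0 + 950 = 950 J.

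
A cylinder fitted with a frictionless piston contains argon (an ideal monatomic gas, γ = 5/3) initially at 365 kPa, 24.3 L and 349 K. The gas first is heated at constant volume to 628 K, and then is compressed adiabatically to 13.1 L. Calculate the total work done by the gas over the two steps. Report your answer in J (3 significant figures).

W_total ≈ -12200 J

Step 1 (isochoric): W = 0 (constant volume).
After step 1: P = 656.8 kPa (V unchanged).
Step 2 (adiabatic): W = (P₁V₁ − P₂V₂)/(γ−1) = (15960 − 24095)/0.667 = -12202 J.
W_total = 0 − 12202 = -12202 J.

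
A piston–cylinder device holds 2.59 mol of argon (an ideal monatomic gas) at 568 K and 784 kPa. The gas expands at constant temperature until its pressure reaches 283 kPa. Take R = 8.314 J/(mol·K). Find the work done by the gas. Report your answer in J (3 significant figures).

Isothermal process: W = nRT ln(V₂/V₁) = nRT ln(P₁/P₂).
W = (2.59)(8.314)(568) × ln(784/283)
  = 12231 × ln(2.77) = 12231 × 1.019
W_by_gas = 12463 J.

W ≈ 12500 J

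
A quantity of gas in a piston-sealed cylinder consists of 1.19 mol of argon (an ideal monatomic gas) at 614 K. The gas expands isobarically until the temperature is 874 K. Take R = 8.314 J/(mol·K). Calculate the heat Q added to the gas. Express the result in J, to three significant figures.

Q ≈ 6430 J

Isobaric: W = nRΔT = (1.19)(8.314)(260) = 2572 J.
ΔU = nCᵥΔT with Cᵥ = 3R/2: ΔU = (1.19)(12.47)(260) = 3859 J.
Q = ΔU + W = 3859 + 2572 = 6431 J.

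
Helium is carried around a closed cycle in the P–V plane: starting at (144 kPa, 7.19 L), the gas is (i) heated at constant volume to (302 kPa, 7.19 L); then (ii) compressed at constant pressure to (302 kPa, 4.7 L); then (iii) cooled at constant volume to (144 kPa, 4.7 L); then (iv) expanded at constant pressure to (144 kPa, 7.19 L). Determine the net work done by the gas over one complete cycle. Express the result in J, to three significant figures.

Constant-volume legs do no work.
W(ii) = (302)(4.7 − 7.19) = -752 J; W(iv) = (144)(7.19 − 4.7) = 358.6 J.
W_net = -752 + 358.6 = -393.4 J (the counter-clockwise enclosed area).

W_net ≈ -393 J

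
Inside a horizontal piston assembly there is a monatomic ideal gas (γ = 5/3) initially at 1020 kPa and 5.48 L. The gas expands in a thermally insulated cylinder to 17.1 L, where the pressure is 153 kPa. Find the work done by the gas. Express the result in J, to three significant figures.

W ≈ 4460 J

Adiabatic: W = (P₁V₁ − P₂V₂)/(γ − 1) with γ = 5/3.
P₁V₁ = 5590 J, P₂V₂ = 2616 J.
W = (5590 − 2616) / 0.6667 = 4460 J.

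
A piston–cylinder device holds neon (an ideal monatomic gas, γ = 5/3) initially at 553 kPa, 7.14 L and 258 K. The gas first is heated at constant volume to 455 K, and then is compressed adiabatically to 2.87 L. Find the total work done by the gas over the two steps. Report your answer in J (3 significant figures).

Step 1 (isochoric): W = 0 (constant volume).
After step 1: P = 975.3 kPa (V unchanged).
Step 2 (adiabatic): W = (P₁V₁ − P₂V₂)/(γ−1) = (6963 − 12785)/0.667 = -8732 J.
W_total = 0 − 8732 = -8732 J.

W_total ≈ -8730 J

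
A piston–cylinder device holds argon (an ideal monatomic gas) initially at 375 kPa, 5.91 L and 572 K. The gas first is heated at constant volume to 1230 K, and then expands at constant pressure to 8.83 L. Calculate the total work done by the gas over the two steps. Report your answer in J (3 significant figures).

Step 1 (isochoric): W = 0 (constant volume).
After step 1: P = 806.4 kPa (V unchanged).
Step 2 (isobaric): W = PΔV = (806.4 kPa)(8.83 − 5.91 L) = 2355 J.
W_total = 0 + 2355 = 2355 J.

W_total ≈ 2350 J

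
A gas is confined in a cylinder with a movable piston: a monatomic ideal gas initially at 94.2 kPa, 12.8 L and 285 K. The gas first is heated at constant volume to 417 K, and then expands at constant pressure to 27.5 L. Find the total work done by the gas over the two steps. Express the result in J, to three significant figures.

Step 1 (isochoric): W = 0 (constant volume).
After step 1: P = 137.8 kPa (V unchanged).
Step 2 (isobaric): W = PΔV = (137.8 kPa)(27.5 − 12.8 L) = 2026 J.
W_total = 0 + 2026 = 2026 J.

W_total ≈ 2030 J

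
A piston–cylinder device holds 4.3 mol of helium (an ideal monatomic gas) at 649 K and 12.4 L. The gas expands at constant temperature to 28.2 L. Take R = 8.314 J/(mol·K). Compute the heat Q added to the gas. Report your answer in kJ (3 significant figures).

Q ≈ 19.1 kJ

Isothermal ⇒ ΔU = 0, so Q = W = nRT ln(V₂/V₁).
Q = (4.3)(8.314)(649) ln(28.2/12.4) = 23202 × 0.8216 = 19063 J.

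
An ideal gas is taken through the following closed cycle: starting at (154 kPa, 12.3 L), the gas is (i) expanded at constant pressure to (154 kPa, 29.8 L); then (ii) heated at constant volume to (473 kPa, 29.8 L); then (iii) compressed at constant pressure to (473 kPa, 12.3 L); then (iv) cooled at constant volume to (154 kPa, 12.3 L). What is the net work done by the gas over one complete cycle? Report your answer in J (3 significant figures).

Constant-volume legs do no work.
W(i) = (154)(29.8 − 12.3) = 2695 J; W(iii) = (473)(12.3 − 29.8) = -8278 J.
W_net = 2695 − 8278 = -5582 J (the counter-clockwise enclosed area).

W_net ≈ -5580 J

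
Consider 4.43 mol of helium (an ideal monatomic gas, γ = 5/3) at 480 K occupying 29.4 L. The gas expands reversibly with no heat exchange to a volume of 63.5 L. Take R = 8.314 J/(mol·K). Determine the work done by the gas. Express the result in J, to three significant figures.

Adiabatic: TV^(γ−1) = const with γ = 5/3.
T₂ = T₁ (V₁/V₂)^(γ−1) = 480 × (29.4/63.5)^0.667 = 480 × 0.5985 = 287.3 K.
W_by = nCᵥ(T₁ − T₂) = (4.43)(12.47)(480 − 287.3) = 10648 J.

W ≈ 10600 J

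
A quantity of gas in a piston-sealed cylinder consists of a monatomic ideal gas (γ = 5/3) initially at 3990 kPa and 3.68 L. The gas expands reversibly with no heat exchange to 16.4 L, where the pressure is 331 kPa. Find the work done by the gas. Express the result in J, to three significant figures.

W ≈ 13900 J

Adiabatic: W = (P₁V₁ − P₂V₂)/(γ − 1) with γ = 5/3.
P₁V₁ = 14683 J, P₂V₂ = 5428 J.
W = (14683 − 5428) / 0.6667 = 13882 J.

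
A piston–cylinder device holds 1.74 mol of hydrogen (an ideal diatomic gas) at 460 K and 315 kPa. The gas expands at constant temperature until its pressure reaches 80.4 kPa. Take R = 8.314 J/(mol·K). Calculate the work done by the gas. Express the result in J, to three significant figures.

W ≈ 9090 J

Isothermal process: W = nRT ln(V₂/V₁) = nRT ln(P₁/P₂).
W = (1.74)(8.314)(460) × ln(315/80.4)
  = 6655 × ln(3.918) = 6655 × 1.366
W_by_gas = 9087 J.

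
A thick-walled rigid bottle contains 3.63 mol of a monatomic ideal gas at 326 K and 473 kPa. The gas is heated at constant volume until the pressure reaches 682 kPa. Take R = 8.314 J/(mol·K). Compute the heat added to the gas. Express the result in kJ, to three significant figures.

Q ≈ 6.52 kJ

Constant volume ⇒ W = 0, so Q = ΔU = nCᵥΔT with Cᵥ = 3R/2 = 12.47 J/(mol·K).
At constant V, T₂/T₁ = P₂/P₁ ⇒ ΔT = T₁(P₂/P₁ − 1) = 326·(682/473 − 1) = 144 K.
ΔU = (3.63)(12.47)(144) = 6521 J.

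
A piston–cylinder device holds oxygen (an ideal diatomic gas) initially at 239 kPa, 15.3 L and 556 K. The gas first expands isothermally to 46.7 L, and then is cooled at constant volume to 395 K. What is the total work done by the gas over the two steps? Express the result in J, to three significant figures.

W_total ≈ 4080 J

Step 1 (isothermal): W = P₁V₁ ln(V₂/V₁) = (3657) ln(46.7/15.3) = 4080 J.
Step 2 (isochoric): W = 0 (constant volume).
W_total = 4080 + 0 = 4080 J.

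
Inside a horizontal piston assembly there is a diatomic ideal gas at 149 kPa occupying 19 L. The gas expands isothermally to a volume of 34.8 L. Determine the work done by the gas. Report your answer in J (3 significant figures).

Isothermal: W = nRT ln(V₂/V₁) = P₁V₁ ln(V₂/V₁).
P₁V₁ = (149 kPa)(19 L) = 2831 J.
W = 2831 × ln(34.8/19) = 2831 × 0.6052
W_by_gas = 1713 J.

W ≈ 1710 J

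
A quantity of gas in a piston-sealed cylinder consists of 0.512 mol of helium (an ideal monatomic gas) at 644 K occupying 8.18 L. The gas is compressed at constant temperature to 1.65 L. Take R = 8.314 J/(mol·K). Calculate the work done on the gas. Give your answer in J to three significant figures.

W ≈ 4390 J

Isothermal: W = nRT ln(V₂/V₁).
W = (0.512)(8.314)(644) × ln(1.65/8.18)
  = 2741 × -1.601
W_by_gas = -4389 J; work on gas = −W_by = 4389 J.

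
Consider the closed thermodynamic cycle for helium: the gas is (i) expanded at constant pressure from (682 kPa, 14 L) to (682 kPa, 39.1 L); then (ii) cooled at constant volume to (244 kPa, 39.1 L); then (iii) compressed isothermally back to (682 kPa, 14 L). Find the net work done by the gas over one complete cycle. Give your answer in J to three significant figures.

W_net ≈ 7320 J

Leg (i): W = PΔV = (682)(39.1 − 14) = 17118 J.
Leg (ii): W = 0.
Leg (iii): W = PᵢVᵢ ln(V_f/Vᵢ) = (9540) ln(14/39.1) = -9799 J.
W_net = 17118 − 9799 = 7320 J.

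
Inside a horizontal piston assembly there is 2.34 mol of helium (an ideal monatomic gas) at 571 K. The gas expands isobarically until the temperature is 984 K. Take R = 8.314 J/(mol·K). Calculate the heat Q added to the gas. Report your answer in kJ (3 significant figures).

Isobaric: W = nRΔT = (2.34)(8.314)(413) = 8035 J.
ΔU = nCᵥΔT with Cᵥ = 3R/2: ΔU = (2.34)(12.47)(413) = 12052 J.
Q = ΔU + W = 12052 + 8035 = 20087 J.

Q ≈ 20.1 kJ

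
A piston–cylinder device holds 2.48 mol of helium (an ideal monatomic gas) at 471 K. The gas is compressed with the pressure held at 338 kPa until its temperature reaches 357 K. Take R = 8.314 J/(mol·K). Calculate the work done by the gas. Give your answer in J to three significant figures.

Isobaric: W = P ΔV = nR ΔT.
W = (2.48)(8.314)(357 − 471) = -2351 J.

W ≈ -2350 J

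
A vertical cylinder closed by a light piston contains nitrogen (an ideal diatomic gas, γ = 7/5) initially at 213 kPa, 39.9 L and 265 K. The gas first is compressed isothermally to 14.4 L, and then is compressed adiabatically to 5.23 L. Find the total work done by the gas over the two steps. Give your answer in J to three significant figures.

Step 1 (isothermal): W = P₁V₁ ln(V₂/V₁) = (8499) ln(14.4/39.9) = -8661 J.
After step 1: P = 590.2 kPa, V = 14.4 L, T = 265 K.
Step 2 (adiabatic): W = (P₁V₁ − P₂V₂)/(γ−1) = (8499 − 12744)/0.4 = -10613 J.
W_total = -8661 − 10613 = -19274 J.

W_total ≈ -19300 J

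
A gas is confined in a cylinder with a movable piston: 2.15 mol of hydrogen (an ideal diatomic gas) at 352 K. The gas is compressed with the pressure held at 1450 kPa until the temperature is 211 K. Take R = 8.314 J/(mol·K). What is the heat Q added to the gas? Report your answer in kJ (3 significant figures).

Q ≈ -8.82 kJ

Isobaric: W = nRΔT = (2.15)(8.314)(-141) = -2520 J.
ΔU = nCᵥΔT with Cᵥ = 5R/2: ΔU = (2.15)(20.79)(-141) = -6301 J.
Q = ΔU + W = -6301 − 2520 = -8821 J.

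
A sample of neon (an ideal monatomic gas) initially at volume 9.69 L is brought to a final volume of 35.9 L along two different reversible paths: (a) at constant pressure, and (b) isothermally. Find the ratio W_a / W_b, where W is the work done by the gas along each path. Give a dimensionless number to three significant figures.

W_a / W_b ≈ 2.07

Path (a) isobaric: W = P₁(V₂ − V₁) → W_a/(P₁V₁) = 2.705.
Path (b) isothermal: W = P₁V₁ ln(V₂/V₁) → W_b/(P₁V₁) = 1.31.
W_a / W_b = 2.705 / 1.31 = 2.065.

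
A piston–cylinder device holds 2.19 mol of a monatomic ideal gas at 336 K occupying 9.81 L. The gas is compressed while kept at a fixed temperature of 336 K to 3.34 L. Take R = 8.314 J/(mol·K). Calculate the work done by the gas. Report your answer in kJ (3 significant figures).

Isothermal: W = nRT ln(V₂/V₁).
W = (2.19)(8.314)(336) × ln(3.34/9.81)
  = 6118 × -1.077
W_by_gas = -6591 J.

W ≈ -6.59 kJ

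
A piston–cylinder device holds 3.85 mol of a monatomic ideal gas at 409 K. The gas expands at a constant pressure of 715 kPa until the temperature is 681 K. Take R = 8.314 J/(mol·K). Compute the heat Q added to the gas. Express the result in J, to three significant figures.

Q ≈ 21800 J

Isobaric: W = nRΔT = (3.85)(8.314)(272) = 8706 J.
ΔU = nCᵥΔT with Cᵥ = 3R/2: ΔU = (3.85)(12.47)(272) = 13060 J.
Q = ΔU + W = 13060 + 8706 = 21766 J.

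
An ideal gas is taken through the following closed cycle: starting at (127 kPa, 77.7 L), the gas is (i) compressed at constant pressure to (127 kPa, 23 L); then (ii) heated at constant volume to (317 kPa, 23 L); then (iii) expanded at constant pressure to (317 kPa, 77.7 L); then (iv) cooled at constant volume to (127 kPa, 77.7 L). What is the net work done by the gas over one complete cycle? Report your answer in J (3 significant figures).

W_net ≈ 10400 J

Constant-volume legs do no work.
W(i) = (127)(23 − 77.7) = -6947 J; W(iii) = (317)(77.7 − 23) = 17340 J.
W_net = -6947 + 17340 = 10393 J (the clockwise enclosed area).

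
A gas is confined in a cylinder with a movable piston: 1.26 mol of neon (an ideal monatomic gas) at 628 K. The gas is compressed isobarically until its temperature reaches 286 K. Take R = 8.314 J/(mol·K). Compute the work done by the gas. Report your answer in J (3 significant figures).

W ≈ -3580 J

Isobaric: W = P ΔV = nR ΔT.
W = (1.26)(8.314)(286 − 628) = -3583 J.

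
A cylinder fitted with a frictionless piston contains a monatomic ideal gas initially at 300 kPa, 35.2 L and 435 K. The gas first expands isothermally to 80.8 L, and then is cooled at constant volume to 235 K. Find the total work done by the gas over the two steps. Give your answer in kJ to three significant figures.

W_total ≈ 8.77 kJ

Step 1 (isothermal): W = P₁V₁ ln(V₂/V₁) = (10560) ln(80.8/35.2) = 8775 J.
Step 2 (isochoric): W = 0 (constant volume).
W_total = 8775 + 0 = 8775 J.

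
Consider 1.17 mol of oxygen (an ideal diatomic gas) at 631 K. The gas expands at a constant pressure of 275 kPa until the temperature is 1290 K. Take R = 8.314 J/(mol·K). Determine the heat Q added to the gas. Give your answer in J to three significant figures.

Q ≈ 22400 J

Isobaric: W = nRΔT = (1.17)(8.314)(659) = 6410 J.
ΔU = nCᵥΔT with Cᵥ = 5R/2: ΔU = (1.17)(20.79)(659) = 16026 J.
Q = ΔU + W = 16026 + 6410 = 22436 J.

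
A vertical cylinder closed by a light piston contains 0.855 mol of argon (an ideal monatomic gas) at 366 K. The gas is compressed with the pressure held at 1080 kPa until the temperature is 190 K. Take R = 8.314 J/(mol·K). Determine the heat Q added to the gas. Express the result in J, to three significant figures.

Isobaric: W = nRΔT = (0.855)(8.314)(-176) = -1251 J.
ΔU = nCᵥΔT with Cᵥ = 3R/2: ΔU = (0.855)(12.47)(-176) = -1877 J.
Q = ΔU + W = -1877 − 1251 = -3128 J.

Q ≈ -3130 J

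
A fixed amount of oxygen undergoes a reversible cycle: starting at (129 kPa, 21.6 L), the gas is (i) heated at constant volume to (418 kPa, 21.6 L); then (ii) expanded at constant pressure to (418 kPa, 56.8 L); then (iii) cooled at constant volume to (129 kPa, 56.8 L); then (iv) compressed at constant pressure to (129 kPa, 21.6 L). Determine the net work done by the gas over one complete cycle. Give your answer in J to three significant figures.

Constant-volume legs do no work.
W(ii) = (418)(56.8 − 21.6) = 14714 J; W(iv) = (129)(21.6 − 56.8) = -4541 J.
W_net = 14714 − 4541 = 10173 J (the clockwise enclosed area).

W_net ≈ 10200 J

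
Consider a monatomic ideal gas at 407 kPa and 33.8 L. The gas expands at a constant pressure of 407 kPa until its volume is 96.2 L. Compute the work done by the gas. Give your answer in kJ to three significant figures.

W ≈ 25.4 kJ

Isobaric: W = P ΔV.
W = (407 kPa)(96.2 − 33.8 L) = (407)(62.4) = 25397 J.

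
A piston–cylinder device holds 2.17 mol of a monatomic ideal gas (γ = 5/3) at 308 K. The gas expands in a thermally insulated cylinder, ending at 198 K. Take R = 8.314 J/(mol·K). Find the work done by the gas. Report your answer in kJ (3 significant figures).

Adiabatic ⇒ Q = 0, so W_by = −ΔU = nCᵥ(T₁ − T₂).
Cᵥ = 3R/2 = 12.47 J/(mol·K).
W = (2.17)(12.47)(308 − 198) = 2977 J.

W ≈ 2.98 kJ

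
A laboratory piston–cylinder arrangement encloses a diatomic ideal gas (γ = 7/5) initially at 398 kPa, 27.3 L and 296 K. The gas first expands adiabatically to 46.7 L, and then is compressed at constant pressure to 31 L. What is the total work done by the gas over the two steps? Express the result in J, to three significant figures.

Step 1 (adiabatic): W = (P₁V₁ − P₂V₂)/(γ−1) = (10865 − 8766)/0.4 = 5249 J.
After step 1: P = 187.7 kPa, V = 46.7 L, T = 238.8 K.
Step 2 (isobaric): W = PΔV = (187.7 kPa)(31 − 46.7 L) = -2947 J.
W_total = 5249 − 2947 = 2302 J.

W_total ≈ 2300 J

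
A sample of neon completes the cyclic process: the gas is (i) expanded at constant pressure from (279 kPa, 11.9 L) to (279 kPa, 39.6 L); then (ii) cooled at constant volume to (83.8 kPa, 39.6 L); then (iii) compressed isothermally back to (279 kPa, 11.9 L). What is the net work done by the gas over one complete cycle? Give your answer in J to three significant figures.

Leg (i): W = PΔV = (279)(39.6 − 11.9) = 7728 J.
Leg (ii): W = 0.
Leg (iii): W = PᵢVᵢ ln(V_f/Vᵢ) = (3318) ln(11.9/39.6) = -3990 J.
W_net = 7728 − 3990 = 3739 J.

W_net ≈ 3740 J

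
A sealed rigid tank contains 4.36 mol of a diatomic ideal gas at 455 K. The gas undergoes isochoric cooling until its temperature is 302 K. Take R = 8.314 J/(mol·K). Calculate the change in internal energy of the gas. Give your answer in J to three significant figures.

ΔU ≈ -13900 J

Constant volume ⇒ W = 0, so Q = ΔU = nCᵥΔT with Cᵥ = 5R/2 = 20.79 J/(mol·K).
ΔU = (4.36)(20.79)(302 − 455) = -13865 J.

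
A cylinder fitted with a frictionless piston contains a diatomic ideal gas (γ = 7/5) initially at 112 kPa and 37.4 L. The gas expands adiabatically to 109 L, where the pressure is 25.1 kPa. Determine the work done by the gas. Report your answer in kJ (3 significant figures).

W ≈ 3.63 kJ

Adiabatic: W = (P₁V₁ − P₂V₂)/(γ − 1) with γ = 7/5.
P₁V₁ = 4189 J, P₂V₂ = 2736 J.
W = (4189 − 2736) / 0.4 = 3632 J.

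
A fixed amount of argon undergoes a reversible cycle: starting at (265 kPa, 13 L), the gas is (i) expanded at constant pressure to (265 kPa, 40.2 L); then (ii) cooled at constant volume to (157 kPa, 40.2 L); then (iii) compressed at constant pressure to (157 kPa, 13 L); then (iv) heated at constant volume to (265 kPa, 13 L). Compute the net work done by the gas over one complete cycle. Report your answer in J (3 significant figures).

Constant-volume legs do no work.
W(i) = (265)(40.2 − 13) = 7208 J; W(iii) = (157)(13 − 40.2) = -4270 J.
W_net = 7208 − 4270 = 2938 J (the clockwise enclosed area).

W_net ≈ 2940 J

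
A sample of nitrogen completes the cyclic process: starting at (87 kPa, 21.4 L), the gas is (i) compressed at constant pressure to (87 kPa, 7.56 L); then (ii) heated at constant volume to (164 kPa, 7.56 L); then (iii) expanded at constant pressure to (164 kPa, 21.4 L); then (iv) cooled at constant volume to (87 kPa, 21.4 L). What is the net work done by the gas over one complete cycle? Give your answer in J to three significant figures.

W_net ≈ 1070 J

Constant-volume legs do no work.
W(i) = (87)(7.56 − 21.4) = -1204 J; W(iii) = (164)(21.4 − 7.56) = 2270 J.
W_net = -1204 + 2270 = 1066 J (the clockwise enclosed area).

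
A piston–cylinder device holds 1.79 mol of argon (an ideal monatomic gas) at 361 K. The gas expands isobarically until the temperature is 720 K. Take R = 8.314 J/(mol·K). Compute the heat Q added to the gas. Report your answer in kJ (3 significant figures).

Isobaric: W = nRΔT = (1.79)(8.314)(359) = 5343 J.
ΔU = nCᵥΔT with Cᵥ = 3R/2: ΔU = (1.79)(12.47)(359) = 8014 J.
Q = ΔU + W = 8014 + 5343 = 13357 J.

Q ≈ 13.4 kJ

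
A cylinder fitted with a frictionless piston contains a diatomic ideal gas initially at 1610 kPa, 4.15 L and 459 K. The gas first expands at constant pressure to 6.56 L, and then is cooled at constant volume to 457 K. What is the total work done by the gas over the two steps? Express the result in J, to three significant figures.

Step 1 (isobaric): W = PΔV = (1610 kPa)(6.56 − 4.15 L) = 3880 J.
Step 2 (isochoric): W = 0 (constant volume).
W_total = 3880 + 0 = 3880 J.

W_total ≈ 3880 J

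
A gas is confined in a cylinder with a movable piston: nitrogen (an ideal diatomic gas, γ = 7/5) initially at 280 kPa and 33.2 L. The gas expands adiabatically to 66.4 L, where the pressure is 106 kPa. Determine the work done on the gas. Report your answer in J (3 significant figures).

Adiabatic: W = (P₁V₁ − P₂V₂)/(γ − 1) with γ = 7/5.
P₁V₁ = 9296 J, P₂V₂ = 7038 J.
W = (9296 − 7038) / 0.4 = 5644 J.
Work on gas = −W_by = -5644 J.

W ≈ -5640 J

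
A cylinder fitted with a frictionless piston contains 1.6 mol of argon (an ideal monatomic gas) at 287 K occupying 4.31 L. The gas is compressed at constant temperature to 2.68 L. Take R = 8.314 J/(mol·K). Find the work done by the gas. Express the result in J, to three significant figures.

Isothermal: W = nRT ln(V₂/V₁).
W = (1.6)(8.314)(287) × ln(2.68/4.31)
  = 3818 × -0.4751
W_by_gas = -1814 J.

W ≈ -1810 J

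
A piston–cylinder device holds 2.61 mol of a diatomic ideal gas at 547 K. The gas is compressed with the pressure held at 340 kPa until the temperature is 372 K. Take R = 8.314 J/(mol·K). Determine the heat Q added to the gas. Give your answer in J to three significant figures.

Q ≈ -13300 J

Isobaric: W = nRΔT = (2.61)(8.314)(-175) = -3797 J.
ΔU = nCᵥΔT with Cᵥ = 5R/2: ΔU = (2.61)(20.79)(-175) = -9494 J.
Q = ΔU + W = -9494 − 3797 = -13291 J.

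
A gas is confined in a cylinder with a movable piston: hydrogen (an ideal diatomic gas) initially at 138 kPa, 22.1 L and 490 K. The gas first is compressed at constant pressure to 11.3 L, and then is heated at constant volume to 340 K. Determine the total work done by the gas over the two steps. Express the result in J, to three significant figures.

Step 1 (isobaric): W = PΔV = (138 kPa)(11.3 − 22.1 L) = -1490 J.
Step 2 (isochoric): W = 0 (constant volume).
W_total = -1490 + 0 = -1490 J.

W_total ≈ -1490 J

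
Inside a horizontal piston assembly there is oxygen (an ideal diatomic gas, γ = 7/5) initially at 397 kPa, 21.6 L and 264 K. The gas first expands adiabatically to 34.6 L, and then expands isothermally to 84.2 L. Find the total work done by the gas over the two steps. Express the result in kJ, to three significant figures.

Step 1 (adiabatic): W = (P₁V₁ − P₂V₂)/(γ−1) = (8575 − 7102)/0.4 = 3682 J.
After step 1: P = 205.3 kPa, V = 34.6 L, T = 218.7 K.
Step 2 (isothermal): W = P₁V₁ ln(V₂/V₁) = (7102) ln(84.2/34.6) = 6316 J.
W_total = 3682 + 6316 = 9999 J.

W_total ≈ 10.0 kJ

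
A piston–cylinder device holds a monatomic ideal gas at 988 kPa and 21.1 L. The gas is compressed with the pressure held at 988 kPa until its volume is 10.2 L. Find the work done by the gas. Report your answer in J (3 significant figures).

W ≈ -10800 J

Isobaric: W = P ΔV.
W = (988 kPa)(10.2 − 21.1 L) = (988)(-10.9) = -10769 J.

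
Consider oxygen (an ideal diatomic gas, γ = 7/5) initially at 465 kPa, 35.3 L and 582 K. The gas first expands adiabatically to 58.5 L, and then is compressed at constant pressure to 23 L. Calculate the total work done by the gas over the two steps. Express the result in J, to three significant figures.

Step 1 (adiabatic): W = (P₁V₁ − P₂V₂)/(γ−1) = (16414 − 13411)/0.4 = 7508 J.
After step 1: P = 229.3 kPa, V = 58.5 L, T = 475.5 K.
Step 2 (isobaric): W = PΔV = (229.3 kPa)(23 − 58.5 L) = -8139 J.
W_total = 7508 − 8139 = -630.9 J.

W_total ≈ -631 J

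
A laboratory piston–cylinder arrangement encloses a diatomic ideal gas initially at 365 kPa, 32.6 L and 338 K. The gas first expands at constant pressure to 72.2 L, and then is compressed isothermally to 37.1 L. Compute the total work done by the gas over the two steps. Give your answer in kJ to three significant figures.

W_total ≈ -3.09 kJ

Step 1 (isobaric): W = PΔV = (365 kPa)(72.2 − 32.6 L) = 14454 J.
After step 1: P = 365 kPa, V = 72.2 L, T = 748.6 K.
Step 2 (isothermal): W = P₁V₁ ln(V₂/V₁) = (26353) ln(37.1/72.2) = -17546 J.
W_total = 14454 − 17546 = -3092 J.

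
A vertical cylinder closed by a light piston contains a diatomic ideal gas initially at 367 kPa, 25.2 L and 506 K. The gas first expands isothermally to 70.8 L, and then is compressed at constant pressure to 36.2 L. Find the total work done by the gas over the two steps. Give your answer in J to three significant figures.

W_total ≈ 5030 J

Step 1 (isothermal): W = P₁V₁ ln(V₂/V₁) = (9248) ln(70.8/25.2) = 9554 J.
After step 1: P = 130.6 kPa, V = 70.8 L, T = 506 K.
Step 2 (isobaric): W = PΔV = (130.6 kPa)(36.2 − 70.8 L) = -4520 J.
W_total = 9554 − 4520 = 5034 J.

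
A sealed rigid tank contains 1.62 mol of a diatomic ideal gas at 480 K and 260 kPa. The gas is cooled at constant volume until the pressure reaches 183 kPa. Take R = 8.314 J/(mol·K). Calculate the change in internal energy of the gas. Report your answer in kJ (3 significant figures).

ΔU ≈ -4.79 kJ

Constant volume ⇒ W = 0, so Q = ΔU = nCᵥΔT with Cᵥ = 5R/2 = 20.79 J/(mol·K).
At constant V, T₂/T₁ = P₂/P₁ ⇒ ΔT = T₁(P₂/P₁ − 1) = 480·(183/260 − 1) = -142.2 K.
ΔU = (1.62)(20.79)(-142.2) = -4787 J.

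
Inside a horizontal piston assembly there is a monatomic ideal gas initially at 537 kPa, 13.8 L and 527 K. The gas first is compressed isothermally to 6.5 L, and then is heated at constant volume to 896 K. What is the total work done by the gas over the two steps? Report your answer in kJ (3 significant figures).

W_total ≈ -5.58 kJ

Step 1 (isothermal): W = P₁V₁ ln(V₂/V₁) = (7411) ln(6.5/13.8) = -5579 J.
Step 2 (isochoric): W = 0 (constant volume).
W_total = -5579 + 0 = -5579 J.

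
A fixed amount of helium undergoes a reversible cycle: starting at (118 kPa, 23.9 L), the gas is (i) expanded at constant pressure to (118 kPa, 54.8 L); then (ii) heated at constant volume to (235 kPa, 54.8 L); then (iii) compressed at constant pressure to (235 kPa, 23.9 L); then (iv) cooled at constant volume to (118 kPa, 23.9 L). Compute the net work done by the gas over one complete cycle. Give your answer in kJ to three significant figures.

Constant-volume legs do no work.
W(i) = (118)(54.8 − 23.9) = 3646 J; W(iii) = (235)(23.9 − 54.8) = -7262 J.
W_net = 3646 − 7262 = -3615 J (the counter-clockwise enclosed area).

W_net ≈ -3.62 kJ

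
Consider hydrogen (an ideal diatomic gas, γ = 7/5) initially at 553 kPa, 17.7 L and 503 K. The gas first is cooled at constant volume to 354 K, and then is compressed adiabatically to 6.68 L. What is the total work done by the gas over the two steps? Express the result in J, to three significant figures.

W_total ≈ -8210 J

Step 1 (isochoric): W = 0 (constant volume).
After step 1: P = 389.2 kPa (V unchanged).
Step 2 (adiabatic): W = (P₁V₁ − P₂V₂)/(γ−1) = (6889 − 10172)/0.4 = -8209 J.
W_total = 0 − 8209 = -8209 J.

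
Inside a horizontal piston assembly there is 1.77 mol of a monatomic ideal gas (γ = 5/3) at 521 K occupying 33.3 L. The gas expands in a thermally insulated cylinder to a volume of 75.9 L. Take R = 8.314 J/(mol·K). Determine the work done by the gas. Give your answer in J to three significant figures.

Adiabatic: TV^(γ−1) = const with γ = 5/3.
T₂ = T₁ (V₁/V₂)^(γ−1) = 521 × (33.3/75.9)^0.667 = 521 × 0.5774 = 300.8 K.
W_by = nCᵥ(T₁ − T₂) = (1.77)(12.47)(521 − 300.8) = 4860 J.

W ≈ 4860 J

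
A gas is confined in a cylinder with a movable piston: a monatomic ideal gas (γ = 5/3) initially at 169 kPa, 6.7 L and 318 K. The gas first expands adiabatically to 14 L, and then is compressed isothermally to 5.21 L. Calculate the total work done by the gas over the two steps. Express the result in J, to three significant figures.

W_total ≈ -25.5 J

Step 1 (adiabatic): W = (P₁V₁ − P₂V₂)/(γ−1) = (1132 − 692.8)/0.667 = 659.3 J.
After step 1: P = 49.48 kPa, V = 14 L, T = 194.6 K.
Step 2 (isothermal): W = P₁V₁ ln(V₂/V₁) = (692.8) ln(5.21/14) = -684.8 J.
W_total = 659.3 − 684.8 = -25.51 J.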